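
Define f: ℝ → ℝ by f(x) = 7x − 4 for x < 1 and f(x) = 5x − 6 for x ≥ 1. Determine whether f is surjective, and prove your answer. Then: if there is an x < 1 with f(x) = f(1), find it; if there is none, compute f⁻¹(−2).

Both pieces are strictly increasing (slopes 7 and 5), so each is injective on its own interval.
The left piece maps (−∞, 1) onto (−∞, 3); the right piece maps [1, ∞) onto [−1, ∞).
The union (−∞, 3) ∪ [−1, ∞) covers ℝ, so f is surjective.
For the follow-up: the images overlap, so an x < 1 with f(x) = f(1) exists. f(1) = −1; solving 7x − 4 = −1 for x < 1 gives x = (−1 + 4)/7 = 3/7.

3/7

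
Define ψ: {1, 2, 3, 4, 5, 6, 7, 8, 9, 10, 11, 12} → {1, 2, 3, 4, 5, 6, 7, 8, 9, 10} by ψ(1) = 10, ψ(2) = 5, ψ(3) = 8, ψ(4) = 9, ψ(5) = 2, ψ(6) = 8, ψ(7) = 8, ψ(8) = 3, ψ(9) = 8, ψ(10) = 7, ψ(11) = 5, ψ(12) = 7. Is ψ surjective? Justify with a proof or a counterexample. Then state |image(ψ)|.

No element maps to 1, so ψ is not surjective.
The image of ψ is {2, 3, 5, 7, 8, 9, 10}, which has 7 elements.

7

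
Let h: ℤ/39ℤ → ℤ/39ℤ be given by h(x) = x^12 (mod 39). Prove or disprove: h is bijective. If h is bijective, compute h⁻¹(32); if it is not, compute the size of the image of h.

h(1) = 1^12 = 1.
h(2): Repeated squaring mod 39: 2^1 ≡ 2, 2^2 ≡ 2² = 4, 2^4 ≡ 4² = 16, 2^8 ≡ 16² = 256 ≡ 22. Since 12 = 8 + 4, 2^12 ≡ 22·16: 22·16 = 352 ≡ 1. So 2^12 ≡ 1 (mod 39).
So h(1) = h(2) = 1 while 1 ≠ 2, so h is not injective, hence not bijective.
Since h is not bijective, we determine |image(h)|. Computing x^12 mod 39 for each x (by repeated squaring, reducing mod 39 at every step), the values h(0), h(1), …, h(38) are: 0, 1, 1, 27, 1, 1, 27, 1, 1, 27, 1, 1, 27, 13, 1, 27, 1, 1, 27, 1, 1, 27, 1, 1, 27, 1, 13, 27, 1, 1, 27, 1, 1, 27, 1, 1, 27, 1, 1.
The distinct values are {0, 1, 13, 27}; there are 4 of them.

4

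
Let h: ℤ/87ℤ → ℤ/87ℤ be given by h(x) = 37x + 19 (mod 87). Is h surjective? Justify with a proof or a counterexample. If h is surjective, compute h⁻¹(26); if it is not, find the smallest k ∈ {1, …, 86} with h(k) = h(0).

Since gcd(37, 87) = 1, 37 is invertible modulo 87. Euclid's algorithm: 87 = 2·37 + 13, 37 = 2·13 + 11, 13 = 1·11 + 2, 11 = 5·2 + 1; back-substituting gives 1 = 40·37 − 17·87, so 37⁻¹ ≡ 40 (mod 87).
For any y ∈ ℤ/87ℤ, x = 40(y − 19) mod 87 satisfies h(x) = 37·40(y − 19) + 19 ≡ y (since 37·40 ≡ 1 mod 87). So every y has a preimage.
Hence h is surjective.
Since h is surjective, we find h⁻¹(26): we need 37x ≡ 26 − 19 ≡ 7 (mod 87). Using 37⁻¹ = 40: x ≡ 40·7 = 280 = 3·87 + 19, so x = 19.
Check: h(19) = 37·19 + 19 = 722 = 8·87 + 26 ≡ 26 (mod 87).

19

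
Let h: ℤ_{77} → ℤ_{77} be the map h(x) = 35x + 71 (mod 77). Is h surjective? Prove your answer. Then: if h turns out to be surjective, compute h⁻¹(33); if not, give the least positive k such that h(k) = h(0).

Since gcd(35, 77) = 7, we have 35x ≡ 0 (mod 7) for all x, so h(x) ≡ 1 (mod 7).
But 0 ≢ 1 (mod 7), so 0 ∈ ℤ_{77} has no preimage. Therefore h is not surjective.
Since h is not surjective, we find the least positive k with h(k) = h(0): this means 35k ≡ 0 (mod 77), i.e. 77 ∣ 35k. Since gcd(35, 77) = 7, dividing through by 7 this holds exactly when 11 ∣ 5k, and as gcd(5, 11) = 1, exactly when 11 ∣ k.
The smallest positive such k is 11.

11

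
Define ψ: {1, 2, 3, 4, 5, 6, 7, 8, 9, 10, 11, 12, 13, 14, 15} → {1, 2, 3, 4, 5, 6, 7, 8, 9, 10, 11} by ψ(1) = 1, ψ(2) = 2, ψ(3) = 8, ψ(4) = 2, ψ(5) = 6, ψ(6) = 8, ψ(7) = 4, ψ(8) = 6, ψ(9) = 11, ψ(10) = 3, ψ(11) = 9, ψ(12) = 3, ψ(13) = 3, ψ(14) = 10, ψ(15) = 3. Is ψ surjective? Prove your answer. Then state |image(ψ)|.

9

No element maps to 5, so ψ is not surjective.
The image of ψ is {1, 2, 3, 4, 6, 8, 9, 10, 11}, which has 9 elements.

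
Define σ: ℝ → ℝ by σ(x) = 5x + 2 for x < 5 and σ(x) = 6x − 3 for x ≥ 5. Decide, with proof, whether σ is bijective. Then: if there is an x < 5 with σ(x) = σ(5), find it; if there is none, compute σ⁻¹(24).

Both pieces are strictly increasing (slopes 5 and 6), so each is injective on its own interval.
The left piece maps (−∞, 5) onto (−∞, 27); the right piece maps [5, ∞) onto [27, ∞).
Since 27 = 27, the images partition ℝ: σ is injective and surjective, hence bijective.
Because the two images are disjoint, no x < 5 has σ(x) = σ(5), so we compute σ⁻¹(24): 24 lies in (−∞, 27), so solve 5x + 2 = 24: x = (24 − 2)/5 = 22/5.

22/5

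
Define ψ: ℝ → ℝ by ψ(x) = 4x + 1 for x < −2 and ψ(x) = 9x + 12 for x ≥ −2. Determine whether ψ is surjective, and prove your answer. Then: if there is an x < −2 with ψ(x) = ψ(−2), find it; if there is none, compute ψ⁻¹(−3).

Both pieces are strictly increasing (slopes 4 and 9), so each is injective on its own interval.
The left piece maps (−∞, −2) onto (−∞, −7); the right piece maps [−2, ∞) onto [−6, ∞).
The union (−∞, −7) ∪ [−6, ∞) omits the interval between −7 and −6; in particular −7 has no preimage. So ψ is not surjective.
Because the two images are disjoint, no x < −2 has ψ(x) = ψ(−2), so we compute ψ⁻¹(−3): −3 lies in [−6, ∞), so solve 9x + 12 = −3: x = (−3 − 12)/9 = −5/3.

-5/3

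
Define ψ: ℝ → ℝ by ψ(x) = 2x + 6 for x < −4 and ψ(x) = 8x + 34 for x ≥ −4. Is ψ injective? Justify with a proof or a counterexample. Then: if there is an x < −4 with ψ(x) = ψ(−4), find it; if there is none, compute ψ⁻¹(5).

Both pieces are strictly increasing (slopes 2 and 8), so each is injective on its own interval.
The left piece maps (−∞, −4) onto (−∞, −2); the right piece maps [−4, ∞) onto [2, ∞).
These images are disjoint, so no value is attained by both pieces. Therefore ψ is injective.
Because the two images are disjoint, no x < −4 has ψ(x) = ψ(−4), so we compute ψ⁻¹(5): 5 lies in [2, ∞), so solve 8x + 34 = 5: x = (5 − 34)/8 = −29/8.

-29/8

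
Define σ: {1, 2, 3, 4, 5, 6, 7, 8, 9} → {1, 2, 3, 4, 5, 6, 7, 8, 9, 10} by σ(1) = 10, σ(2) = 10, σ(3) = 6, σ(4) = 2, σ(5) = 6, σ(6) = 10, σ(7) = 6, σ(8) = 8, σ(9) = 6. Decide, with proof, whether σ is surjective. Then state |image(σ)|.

No element maps to 1, so σ is not surjective.
The image of σ is {2, 6, 8, 10}, which has 4 elements.

4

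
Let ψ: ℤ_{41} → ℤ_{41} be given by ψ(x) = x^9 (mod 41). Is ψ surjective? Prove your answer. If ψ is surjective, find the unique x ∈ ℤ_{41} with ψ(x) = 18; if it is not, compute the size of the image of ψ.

16

Since 41 is prime, the nonzero elements of ℤ_{41} form a cyclic group of order 40.
As gcd(9, 40) = 1, raising to the 9th power is a bijection on this group: if a^9 ≡ b^9 then (ab^{−1})^9 = 1, and the only element of order dividing gcd(9, 40) = 1 is 1, so a = b.
With ψ(0) = 0 this makes ψ injective on all of ℤ_{41}, hence bijective (finite equal-size domain and codomain). In particular ψ is surjective.
Since ψ is surjective, we find the preimage of 18. The inverse of x ↦ x^9 on (ℤ_{41})^× is x ↦ x^9, because 9·9 = 81 = 2·40 + 1 ≡ 1 (mod 40) and x^{40} = 1 for x ≠ 0 (Fermat). So ψ⁻¹(18) = 18^9 mod 41.
Repeated squaring mod 41: 18^1 ≡ 18, 18^2 ≡ 18² = 324 ≡ 37, 18^4 ≡ 37² = 1369 ≡ 16, 18^8 ≡ 16² = 256 ≡ 10. Since 9 = 8 + 1, 18^9 ≡ 10·18: 10·18 = 180 ≡ 16. So 18^9 ≡ 16 (mod 41).
Hence ψ⁻¹(18) = 16.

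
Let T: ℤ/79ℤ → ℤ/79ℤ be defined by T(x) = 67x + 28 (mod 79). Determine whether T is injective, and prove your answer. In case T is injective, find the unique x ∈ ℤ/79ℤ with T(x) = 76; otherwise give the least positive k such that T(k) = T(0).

Recall: injectivity means: for all s, t in the domain, T(s) = T(t) implies s = t.
If T(s) = T(t), then 67s ≡ 67t (mod 79). Because gcd(67, 79) = 1, we may cancel 67 to get s ≡ t (mod 79).
Therefore T is injective.
We now compute 67⁻¹ mod 79 explicitly. Euclid's algorithm: 79 = 1·67 + 12, 67 = 5·12 + 7, 12 = 1·7 + 5, 7 = 1·5 + 2, 5 = 2·2 + 1; back-substituting gives 1 = 46·67 − 39·79, so 67⁻¹ ≡ 46 (mod 79).
Since T is injective, we find T⁻¹(76): we need 67x ≡ 76 − 28 ≡ 48 (mod 79). Using 67⁻¹ = 46: x ≡ 46·48 = 2208 = 27·79 + 75, so x = 75.
Check: T(75) = 67·75 + 28 = 5053 = 63·79 + 76 ≡ 76 (mod 79).

75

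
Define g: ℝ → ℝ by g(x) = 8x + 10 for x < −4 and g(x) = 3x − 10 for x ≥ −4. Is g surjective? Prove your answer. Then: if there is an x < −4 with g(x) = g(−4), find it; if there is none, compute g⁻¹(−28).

Both pieces are strictly increasing (slopes 8 and 3), so each is injective on its own interval.
The left piece maps (−∞, −4) onto (−∞, −22); the right piece maps [−4, ∞) onto [−22, ∞).
These images together cover ℝ, so g is surjective.
Because the two images are disjoint, no x < −4 has g(x) = g(−4), so we compute g⁻¹(−28): −28 lies in (−∞, −22), so solve 8x + 10 = −28: x = (−28 − 10)/8 = −19/4.

-19/4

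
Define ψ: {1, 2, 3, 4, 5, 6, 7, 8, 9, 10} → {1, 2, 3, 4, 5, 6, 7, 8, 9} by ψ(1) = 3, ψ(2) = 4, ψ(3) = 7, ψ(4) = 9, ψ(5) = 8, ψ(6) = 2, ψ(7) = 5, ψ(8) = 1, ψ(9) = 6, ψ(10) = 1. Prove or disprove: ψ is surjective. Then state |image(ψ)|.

Every element of the codomain has a preimage: 1 = ψ(8), 2 = ψ(6), 3 = ψ(1), 4 = ψ(2), 5 = ψ(7), 6 = ψ(9), 7 = ψ(3), 8 = ψ(5), 9 = ψ(4).
So ψ is surjective.
The image of ψ is {1, 2, 3, 4, 5, 6, 7, 8, 9}, which has 9 elements.

9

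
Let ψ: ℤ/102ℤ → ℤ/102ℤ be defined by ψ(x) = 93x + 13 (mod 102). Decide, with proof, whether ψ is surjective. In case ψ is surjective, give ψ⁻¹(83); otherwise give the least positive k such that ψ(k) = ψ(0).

34

Since gcd(93, 102) = 3, we have 93x ≡ 0 (mod 3) for all x, so ψ(x) ≡ 1 (mod 3).
But 0 ≢ 1 (mod 3), so 0 ∈ ℤ/102ℤ has no preimage. Hence ψ is not surjective.
Since ψ is not surjective, we find the least positive k with ψ(k) = ψ(0): this means 93k ≡ 0 (mod 102), i.e. 102 ∣ 93k. Since gcd(93, 102) = 3, dividing through by 3 this holds exactly when 34 ∣ 31k, and as gcd(31, 34) = 1, exactly when 34 ∣ k.
The smallest positive such k is 34.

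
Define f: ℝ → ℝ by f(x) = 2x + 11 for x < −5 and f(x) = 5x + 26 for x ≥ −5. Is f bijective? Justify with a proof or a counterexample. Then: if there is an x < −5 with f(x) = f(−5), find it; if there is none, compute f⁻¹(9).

Both pieces are strictly increasing (slopes 2 and 5), so each is injective on its own interval.
The left piece maps (−∞, −5) onto (−∞, 1); the right piece maps [−5, ∞) onto [1, ∞).
Since 1 = 1, the images partition ℝ: f is injective and surjective, hence bijective.
Because the two images are disjoint, no x < −5 has f(x) = f(−5), so we compute f⁻¹(9): 9 lies in [1, ∞), so solve 5x + 26 = 9: x = (9 − 26)/5 = −17/5.

-17/5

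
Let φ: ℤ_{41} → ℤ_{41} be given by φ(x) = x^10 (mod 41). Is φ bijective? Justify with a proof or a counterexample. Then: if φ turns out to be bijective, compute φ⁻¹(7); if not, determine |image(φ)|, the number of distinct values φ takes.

5

φ(1) = 1^10 = 1.
φ(4): Repeated squaring mod 41: 4^1 ≡ 4, 4^2 ≡ 4² = 16, 4^4 ≡ 16² = 256 ≡ 10, 4^8 ≡ 10² = 100 ≡ 18. Since 10 = 8 + 2, 4^10 ≡ 18·16: 18·16 = 288 ≡ 1. So 4^10 ≡ 1 (mod 41).
So φ(1) = φ(4) = 1 while 1 ≠ 4, so φ is not injective, hence not bijective.
Since φ is not bijective, we determine |image(φ)|. Computing x^10 mod 41 for each x (by repeated squaring, reducing mod 41 at every step), the values φ(0), φ(1), …, φ(40) are: 0, 1, 40, 9, 1, 40, 32, 9, 40, 40, 1, 9, 9, 9, 32, 32, 1, 32, 1, 32, 40, 40, 32, 1, 32, 1, 32, 32, 9, 9, 9, 1, 40, 40, 9, 32, 40, 1, 9, 40, 1.
The distinct values are {0, 1, 9, 32, 40}; there are 5 of them.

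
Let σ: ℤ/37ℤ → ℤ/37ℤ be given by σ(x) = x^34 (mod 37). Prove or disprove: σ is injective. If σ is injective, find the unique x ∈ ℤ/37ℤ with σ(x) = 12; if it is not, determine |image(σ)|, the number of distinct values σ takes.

19

σ(18): Repeated squaring mod 37: 18^1 ≡ 18, 18^2 ≡ 18² = 324 ≡ 28, 18^4 ≡ 28² = 784 ≡ 7, 18^8 ≡ 7² = 49 ≡ 12, 18^16 ≡ 12² = 144 ≡ 33, 18^32 ≡ 33² = 1089 ≡ 16. Since 34 = 32 + 2, 18^34 ≡ 16·28: 16·28 = 448 ≡ 4. So 18^34 ≡ 4 (mod 37).
σ(19): Repeated squaring mod 37: 19^1 ≡ 19, 19^2 ≡ 19² = 361 ≡ 28, 19^4 ≡ 28² = 784 ≡ 7, 19^8 ≡ 7² = 49 ≡ 12, 19^16 ≡ 12² = 144 ≡ 33, 19^32 ≡ 33² = 1089 ≡ 16. Since 34 = 32 + 2, 19^34 ≡ 16·28: 16·28 = 448 ≡ 4. So 19^34 ≡ 4 (mod 37).
So σ(18) = σ(19) = 4 while 18 ≠ 19, so σ is not injective.
Since σ is not injective, we determine |image(σ)|. Computing x^34 mod 37 for each x (by repeated squaring, reducing mod 37 at every step), the values σ(0), σ(1), …, σ(36) are: 0, 1, 28, 33, 7, 3, 36, 34, 11, 16, 10, 26, 9, 30, 27, 25, 12, 21, 4, 4, 21, 12, 25, 27, 30, 9, 26, 10, 16, 11, 34, 36, 3, 7, 33, 28, 1.
The distinct values are {0, 1, 3, 4, 7, 9, 10, 11, 12, 16, 21, 25, 26, 27, 28, 30, 33, 34, 36}; there are 19 of them.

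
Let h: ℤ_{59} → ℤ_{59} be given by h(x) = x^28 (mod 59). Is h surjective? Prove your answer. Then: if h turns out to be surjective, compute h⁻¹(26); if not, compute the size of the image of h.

h(29): Repeated squaring mod 59: 29^1 ≡ 29, 29^2 ≡ 29² = 841 ≡ 15, 29^4 ≡ 15² = 225 ≡ 48, 29^8 ≡ 48² = 2304 ≡ 3, 29^16 ≡ 3² = 9. Since 28 = 16 + 8 + 4, 29^28 ≡ 9·3·48: 9·3 = 27, then 27·48 = 1296 ≡ 57. So 29^28 ≡ 57 (mod 59).
h(30): Repeated squaring mod 59: 30^1 ≡ 30, 30^2 ≡ 30² = 900 ≡ 15, 30^4 ≡ 15² = 225 ≡ 48, 30^8 ≡ 48² = 2304 ≡ 3, 30^16 ≡ 3² = 9. Since 28 = 16 + 8 + 4, 30^28 ≡ 9·3·48: 9·3 = 27, then 27·48 = 1296 ≡ 57. So 30^28 ≡ 57 (mod 59).
So h(29) = h(30) = 57 while 29 ≠ 30, so h is not injective.
A non-injective map from the 59-element set ℤ_{59} to itself takes at most 58 distinct values, so it cannot be surjective. So h is not surjective.
Since h is not surjective, we determine |image(h)|. Computing x^28 mod 59 for each x (by repeated squaring, reducing mod 59 at every step), the values h(0), h(1), …, h(58) are: 0, 1, 29, 20, 15, 12, 49, 17, 22, 46, 53, 16, 5, 9, 21, 4, 48, 7, 36, 28, 3, 45, 51, 41, 27, 26, 25, 35, 19, 57, 57, 19, 35, 25, 26, 27, 41, 51, 45, 3, 28, 36, 7, 48, 4, 21, 9, 5, 16, 53, 46, 22, 17, 49, 12, 15, 20, 29, 1.
The distinct values are {0, 1, 3, 4, 5, 7, 9, 12, 15, 16, 17, 19, 20, 21, 22, 25, 26, 27, 28, 29, 35, 36, 41, 45, 46, 48, 49, 51, 53, 57}; there are 30 of them.

30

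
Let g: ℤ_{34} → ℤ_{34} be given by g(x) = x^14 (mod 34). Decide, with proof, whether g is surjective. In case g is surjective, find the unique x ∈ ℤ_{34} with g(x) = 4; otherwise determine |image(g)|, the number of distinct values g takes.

18

g(16): Repeated squaring mod 34: 16^1 ≡ 16, 16^2 ≡ 16² = 256 ≡ 18, 16^4 ≡ 18² = 324 ≡ 18, 16^8 ≡ 18² = 324 ≡ 18. Since 14 = 8 + 4 + 2, 16^14 ≡ 18·18·18: 18·18 = 324 ≡ 18, then 18·18 = 324 ≡ 18. So 16^14 ≡ 18 (mod 34).
g(18): Repeated squaring mod 34: 18^1 ≡ 18, 18^2 ≡ 18² = 324 ≡ 18, 18^4 ≡ 18² = 324 ≡ 18, 18^8 ≡ 18² = 324 ≡ 18. Since 14 = 8 + 4 + 2, 18^14 ≡ 18·18·18: 18·18 = 324 ≡ 18, then 18·18 = 324 ≡ 18. So 18^14 ≡ 18 (mod 34).
So g(16) = g(18) = 18 while 16 ≠ 18, therefore g is not injective.
A non-injective map from the 34-element set ℤ_{34} to itself takes at most 33 distinct values, so it cannot be surjective. Hence g is not surjective.
Since g is not surjective, we determine |image(g)|. Computing x^14 mod 34 for each x (by repeated squaring, reducing mod 34 at every step), the values g(0), g(1), …, g(33) are: 0, 1, 30, 19, 16, 15, 26, 25, 4, 21, 8, 9, 32, 33, 2, 13, 18, 17, 18, 13, 2, 33, 32, 9, 8, 21, 4, 25, 26, 15, 16, 19, 30, 1.
The distinct values are {0, 1, 2, 4, 8, 9, 13, 15, 16, 17, 18, 19, 21, 25, 26, 30, 32, 33}; there are 18 of them.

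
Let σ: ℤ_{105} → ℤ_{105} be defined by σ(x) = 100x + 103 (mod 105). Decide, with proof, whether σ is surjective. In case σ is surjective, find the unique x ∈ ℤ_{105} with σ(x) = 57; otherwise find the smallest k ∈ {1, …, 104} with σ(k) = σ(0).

Since gcd(100, 105) = 5, we have 100x ≡ 0 (mod 5) for all x, so σ(x) ≡ 3 (mod 5).
But 0 ≢ 3 (mod 5), so 0 ∈ ℤ_{105} has no preimage. So σ is not surjective.
Since σ is not surjective, we find the least positive k with σ(k) = σ(0): this means 100k ≡ 0 (mod 105), i.e. 105 ∣ 100k. Since gcd(100, 105) = 5, dividing through by 5 this holds exactly when 21 ∣ 20k, and as gcd(20, 21) = 1, exactly when 21 ∣ k.
The smallest positive such k is 21.

21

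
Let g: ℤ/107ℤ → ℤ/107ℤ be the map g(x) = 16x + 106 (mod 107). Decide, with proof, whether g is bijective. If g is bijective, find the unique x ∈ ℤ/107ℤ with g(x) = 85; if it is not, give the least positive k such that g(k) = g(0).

99

By definition, g is injective if g(s) = g(t) implies s = t.
Suppose g(s) = g(t) in ℤ/107ℤ. Then 16s + 106 ≡ 16t + 106 (mod 107), thus 16(s − t) ≡ 0 (mod 107).
Since gcd(16, 107) = 1, 16 is invertible modulo 107, so s − t ≡ 0 (mod 107), i.e. s = t.
We now compute 16⁻¹ mod 107 explicitly. Euclid's algorithm: 107 = 6·16 + 11, 16 = 1·11 + 5, 11 = 2·5 + 1; back-substituting gives 1 = 87·16 − 13·107, so 16⁻¹ ≡ 87 (mod 107).
For any y ∈ ℤ/107ℤ, x = 87(y − 106) mod 107 satisfies g(x) = 16·87(y − 106) + 106 ≡ y (since 16·87 ≡ 1 mod 107). So every y has a preimage.
Thus g is bijective.
Since g is bijective, we find g⁻¹(85): we need 16x ≡ 85 − 106 ≡ 86 (mod 107). Using 16⁻¹ = 87: x ≡ 87·86 = 7482 = 69·107 + 99, so x = 99.
Check: g(99) = 16·99 + 106 = 1690 = 15·107 + 85 ≡ 85 (mod 107).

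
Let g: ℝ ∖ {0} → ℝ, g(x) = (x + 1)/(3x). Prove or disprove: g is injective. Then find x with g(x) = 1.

1/2

Suppose g(a) = g(b). Cross-multiplying: (a + 1)(3b) = (b + 1)(3a).
Expanding both sides and cancelling the symmetric terms leaves −3·(a − b) = 0. Since −3 ≠ 0, a = b. Therefore g is injective.
Solving g(x) = 1: cross-multiplying gives x + 1 = 1(3x), which rearranges to −2x = −1, so x = 1/2.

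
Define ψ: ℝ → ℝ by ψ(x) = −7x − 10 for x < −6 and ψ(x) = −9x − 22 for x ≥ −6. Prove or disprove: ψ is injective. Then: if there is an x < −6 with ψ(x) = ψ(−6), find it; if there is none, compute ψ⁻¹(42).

Both pieces are strictly decreasing (slopes −7 and −9), so each is injective on its own interval.
The left piece maps (−∞, −6) onto (32, ∞); the right piece maps [−6, ∞) onto (−∞, 32].
These images are disjoint, so no value is attained by both pieces. So ψ is injective.
Because the two images are disjoint, no x < −6 has ψ(x) = ψ(−6), so we compute ψ⁻¹(42): 42 lies in (32, ∞), so solve −7x − 10 = 42: x = (42 + 10)/(−7) = −52/7.

-52/7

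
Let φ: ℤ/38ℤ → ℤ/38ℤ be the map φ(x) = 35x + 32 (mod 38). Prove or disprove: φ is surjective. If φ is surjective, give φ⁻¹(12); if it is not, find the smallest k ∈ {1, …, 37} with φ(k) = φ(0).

32

By definition, φ is surjective if every y in the codomain equals φ(x) for some x in the domain.
Since gcd(35, 38) = 1, 35 is invertible modulo 38. Euclid's algorithm: 38 = 1·35 + 3, 35 = 11·3 + 2, 3 = 1·2 + 1; back-substituting gives 1 = 25·35 − 23·38, so 35⁻¹ ≡ 25 (mod 38).
Then y ↦ 25(y − 32) is a two-sided inverse to φ, so every y ∈ ℤ/38ℤ has a preimage.
Therefore φ is surjective.
Since φ is surjective, we find φ⁻¹(12): we need 35x ≡ 12 − 32 ≡ 18 (mod 38). Using 35⁻¹ = 25: x ≡ 25·18 = 450 = 11·38 + 32, so x = 32.
Check: φ(32) = 35·32 + 32 = 1152 = 30·38 + 12 ≡ 12 (mod 38).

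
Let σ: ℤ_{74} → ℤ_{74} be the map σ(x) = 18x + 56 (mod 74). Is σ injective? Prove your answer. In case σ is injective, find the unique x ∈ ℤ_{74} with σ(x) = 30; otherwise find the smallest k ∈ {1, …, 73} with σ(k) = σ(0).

Recall: σ is injective when σ(u) = σ(v) forces u = v.
We have gcd(18, 74) = 2 > 1. Taking u = 0 and v = 37: σ(0) = 56 and σ(37) = 18·37 + 56 = 722 ≡ 56 (mod 74).
So σ(0) = σ(37) while 0 ≠ 37, therefore σ is not injective.
Since σ is not injective, we find the least positive k with σ(k) = σ(0): this means 18k ≡ 0 (mod 74), i.e. 74 ∣ 18k. Since gcd(18, 74) = 2, dividing through by 2 this holds exactly when 37 ∣ 9k, and as gcd(9, 37) = 1, exactly when 37 ∣ k.
The smallest positive such k is 37.

37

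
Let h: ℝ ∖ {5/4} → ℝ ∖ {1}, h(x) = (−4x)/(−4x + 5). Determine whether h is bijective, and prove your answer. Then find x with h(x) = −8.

10/9

Suppose h(a) = h(b). Cross-multiplying: (−4a)(−4b + 5) = (−4b)(−4a + 5).
Expanding both sides and cancelling the symmetric terms leaves −20·(a − b) = 0. Since −20 ≠ 0, a = b. Therefore h is injective.
For any y ≠ 1, solving y(−4x + 5) = −4x for x gives a well-defined x ≠ 5/4. So h is surjective.
Hence h is bijective.
Solving h(x) = −8: cross-multiplying gives −4x = −8(−4x + 5), which rearranges to −36x = −40, so x = 10/9.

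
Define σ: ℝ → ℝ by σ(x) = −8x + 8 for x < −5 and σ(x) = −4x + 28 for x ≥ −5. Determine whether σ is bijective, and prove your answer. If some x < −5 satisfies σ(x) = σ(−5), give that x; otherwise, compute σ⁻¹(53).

Both pieces are strictly decreasing (slopes −8 and −4), so each is injective on its own interval.
The left piece maps (−∞, −5) onto (48, ∞); the right piece maps [−5, ∞) onto (−∞, 48].
Since 48 = 48, the images partition ℝ: σ is injective and surjective, hence bijective.
Because the two images are disjoint, no x < −5 has σ(x) = σ(−5), so we compute σ⁻¹(53): 53 lies in (48, ∞), so solve −8x + 8 = 53: x = (53 − 8)/(−8) = −45/8.

-45/8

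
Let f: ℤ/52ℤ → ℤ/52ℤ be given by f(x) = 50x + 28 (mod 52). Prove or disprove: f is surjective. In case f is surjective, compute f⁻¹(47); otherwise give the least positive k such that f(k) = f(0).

Recall: f is surjective if every y in the codomain equals f(x) for some x in the domain.
Since gcd(50, 52) = 2, we have 50x ≡ 0 (mod 2) for all x, so f(x) ≡ 0 (mod 2).
But 1 ≢ 0 (mod 2), so 1 ∈ ℤ/52ℤ has no preimage. Hence f is not surjective.
Since f is not surjective, we find the least positive k with f(k) = f(0): this means 50k ≡ 0 (mod 52), i.e. 52 ∣ 50k. Since gcd(50, 52) = 2, dividing through by 2 this holds exactly when 26 ∣ 25k, and as gcd(25, 26) = 1, exactly when 26 ∣ k.
The smallest positive such k is 26.

26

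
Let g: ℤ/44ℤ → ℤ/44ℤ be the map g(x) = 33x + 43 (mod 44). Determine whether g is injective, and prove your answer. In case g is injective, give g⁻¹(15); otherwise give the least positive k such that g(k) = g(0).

We have gcd(33, 44) = 11 > 1. Taking a = 0 and b = 4: g(0) = 43 and g(4) = 33·4 + 43 = 175 ≡ 43 (mod 44).
So g(0) = g(4) while 0 ≠ 4, so g is not injective.
Since g is not injective, we find the least positive k with g(k) = g(0): this means 33k ≡ 0 (mod 44), i.e. 44 ∣ 33k. Since gcd(33, 44) = 11, dividing through by 11 this holds exactly when 4 ∣ 3k, and as gcd(3, 4) = 1, exactly when 4 ∣ k.
The smallest positive such k is 4.

4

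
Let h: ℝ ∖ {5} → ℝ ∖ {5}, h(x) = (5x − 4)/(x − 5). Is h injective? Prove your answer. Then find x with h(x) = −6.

34/11

Suppose h(s) = h(t). Cross-multiplying: (5s − 4)(t − 5) = (5t − 4)(s − 5).
Expanding both sides and cancelling the symmetric terms leaves −21·(s − t) = 0. Since −21 ≠ 0, s = t. Thus h is injective.
Solving h(x) = −6: cross-multiplying gives 5x − 4 = −6(x − 5), which rearranges to 11x = 34, so x = 34/11.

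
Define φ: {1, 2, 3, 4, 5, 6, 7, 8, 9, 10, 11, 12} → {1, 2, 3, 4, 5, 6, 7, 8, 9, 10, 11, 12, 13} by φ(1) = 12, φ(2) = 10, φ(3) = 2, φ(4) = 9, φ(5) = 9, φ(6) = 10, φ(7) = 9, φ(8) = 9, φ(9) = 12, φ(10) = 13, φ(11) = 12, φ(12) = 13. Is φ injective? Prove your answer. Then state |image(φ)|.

φ(4) = 9 = φ(5) with 4 ≠ 5, so φ is not injective.
The image of φ is {2, 9, 10, 12, 13}, which has 5 elements.

5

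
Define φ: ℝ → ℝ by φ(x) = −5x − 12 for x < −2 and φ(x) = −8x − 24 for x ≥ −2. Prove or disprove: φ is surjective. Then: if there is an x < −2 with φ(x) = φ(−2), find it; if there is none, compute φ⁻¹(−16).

-1

Both pieces are strictly decreasing (slopes −5 and −8), so each is injective on its own interval.
The left piece maps (−∞, −2) onto (−2, ∞); the right piece maps [−2, ∞) onto (−∞, −8].
The union (−2, ∞) ∪ (−∞, −8] omits the interval between −2 and −8; in particular −2 has no preimage. So φ is not surjective.
Because the two images are disjoint, no x < −2 has φ(x) = φ(−2), so we compute φ⁻¹(−16): −16 lies in (−∞, −8], so solve −8x − 24 = −16: x = (−16 + 24)/(−8) = −1.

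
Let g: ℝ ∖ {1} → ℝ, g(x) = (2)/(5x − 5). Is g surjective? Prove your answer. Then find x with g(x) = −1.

3/5

If g(x) = 0, cross-multiplying gives 5(2) = 0(5x − 5), which simplifies to 10 = 0 — false.  So 0 has no preimage and g is not surjective.
Solving g(x) = −1: cross-multiplying gives 2 = −1(5x − 5), which rearranges to 5x = 3, so x = 3/5.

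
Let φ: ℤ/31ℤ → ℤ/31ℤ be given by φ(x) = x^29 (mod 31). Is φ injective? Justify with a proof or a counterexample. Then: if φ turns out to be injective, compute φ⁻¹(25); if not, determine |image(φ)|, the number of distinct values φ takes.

5

Since 31 is prime, the nonzero elements of ℤ/31ℤ form a cyclic group of order 30.
As gcd(29, 30) = 1, raising to the 29th power is a bijection on this group: if s^29 ≡ t^29 then (st^{−1})^29 = 1, and the only element of order dividing gcd(29, 30) = 1 is 1, so s = t.
With φ(0) = 0 this makes φ injective on all of ℤ/31ℤ, hence bijective (finite equal-size domain and codomain). In particular φ is injective.
Since φ is injective, we find the preimage of 25. The inverse of x ↦ x^29 on (ℤ/31ℤ)^× is x ↦ x^29, because 29·29 = 841 = 28·30 + 1 ≡ 1 (mod 30) and x^{30} = 1 for x ≠ 0 (Fermat). So φ⁻¹(25) = 25^29 mod 31.
Repeated squaring mod 31: 25^1 ≡ 25, 25^2 ≡ 25² = 625 ≡ 5, 25^4 ≡ 5² = 25, 25^8 ≡ 25² = 625 ≡ 5, 25^16 ≡ 5² = 25. Since 29 = 16 + 8 + 4 + 1, 25^29 ≡ 25·5·25·25: 25·5 = 125 ≡ 1, then 1·25 = 25, then 25·25 = 625 ≡ 5. So 25^29 ≡ 5 (mod 31).
Hence φ⁻¹(25) = 5.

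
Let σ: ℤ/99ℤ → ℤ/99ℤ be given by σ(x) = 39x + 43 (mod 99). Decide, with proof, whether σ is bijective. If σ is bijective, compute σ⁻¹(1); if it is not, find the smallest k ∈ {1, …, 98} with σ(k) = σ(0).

We have gcd(39, 99) = 3 > 1. Taking a = 0 and b = 33: σ(0) = 43 and σ(33) = 39·33 + 43 = 1330 ≡ 43 (mod 99).
So σ(0) = σ(33) while 0 ≠ 33, thus σ is not injective, hence not bijective.
Since σ is not bijective, we find the least positive k with σ(k) = σ(0): this means 39k ≡ 0 (mod 99), i.e. 99 ∣ 39k. Since gcd(39, 99) = 3, dividing through by 3 this holds exactly when 33 ∣ 13k, and as gcd(13, 33) = 1, exactly when 33 ∣ k.
The smallest positive such k is 33.

33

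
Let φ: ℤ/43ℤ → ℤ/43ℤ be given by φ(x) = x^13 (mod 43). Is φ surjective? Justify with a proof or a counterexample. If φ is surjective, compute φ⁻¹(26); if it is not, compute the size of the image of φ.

Since 43 is prime, the nonzero elements of ℤ/43ℤ form a cyclic group of order 42.
As gcd(13, 42) = 1, raising to the 13th power is a bijection on this group: if u^13 ≡ v^13 then (uv^{−1})^13 = 1, and the only element of order dividing gcd(13, 42) = 1 is 1, so u = v.
With φ(0) = 0 this makes φ injective on all of ℤ/43ℤ, hence bijective (finite equal-size domain and codomain). In particular φ is surjective.
Since φ is surjective, we find the preimage of 26. The inverse of x ↦ x^13 on (ℤ/43ℤ)^× is x ↦ x^13, because 13·13 = 169 = 4·42 + 1 ≡ 1 (mod 42) and x^{42} = 1 for x ≠ 0 (Fermat). So φ⁻¹(26) = 26^13 mod 43.
Repeated squaring mod 43: 26^1 ≡ 26, 26^2 ≡ 26² = 676 ≡ 31, 26^4 ≡ 31² = 961 ≡ 15, 26^8 ≡ 15² = 225 ≡ 10. Since 13 = 8 + 4 + 1, 26^13 ≡ 10·15·26: 10·15 = 150 ≡ 21, then 21·26 = 546 ≡ 30. So 26^13 ≡ 30 (mod 43).
Hence φ⁻¹(26) = 30.

30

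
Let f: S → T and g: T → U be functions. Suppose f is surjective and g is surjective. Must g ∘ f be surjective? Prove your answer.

surjective

Let c ∈ U. Since g is surjective, there is b ∈ T with g(b) = c. Since f is surjective, there is a ∈ S with f(a) = b.
Then (g ∘ f)(a) = g(b) = c. So g ∘ f is surjective.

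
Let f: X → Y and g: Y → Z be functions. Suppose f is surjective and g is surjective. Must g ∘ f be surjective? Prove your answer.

Let c ∈ Z. Since g is surjective, there is b ∈ Y with g(b) = c. Since f is surjective, there is a ∈ X with f(a) = b.
Then (g ∘ f)(a) = g(b) = c. So g ∘ f is surjective.

surjective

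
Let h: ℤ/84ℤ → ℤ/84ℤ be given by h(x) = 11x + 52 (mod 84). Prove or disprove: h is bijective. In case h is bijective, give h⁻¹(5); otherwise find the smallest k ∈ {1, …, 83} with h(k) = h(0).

11

If h(s) = h(t), then 11s ≡ 11t (mod 84). Because gcd(11, 84) = 1, we may cancel 11 to get s ≡ t (mod 84).
We now compute 11⁻¹ mod 84 explicitly. Euclid's algorithm: 84 = 7·11 + 7, 11 = 1·7 + 4, 7 = 1·4 + 3, 4 = 1·3 + 1; back-substituting gives 1 = 23·11 − 3·84, so 11⁻¹ ≡ 23 (mod 84).
For any y ∈ ℤ/84ℤ, x = 23(y − 52) mod 84 satisfies h(x) = 11·23(y − 52) + 52 ≡ y (since 11·23 ≡ 1 mod 84). So every y has a preimage.
Hence h is bijective.
Since h is bijective, we compute h⁻¹(5): solve 11x + 52 ≡ 5 (mod 84), i.e. 11x ≡ 37 (mod 84).
Multiplying by 11⁻¹ = 23 gives x ≡ 23·37 = 851 = 10·84 + 11 ≡ 11 (mod 84).
Check: h(11) = 11·11 + 52 = 173 = 2·84 + 5 ≡ 5 (mod 84).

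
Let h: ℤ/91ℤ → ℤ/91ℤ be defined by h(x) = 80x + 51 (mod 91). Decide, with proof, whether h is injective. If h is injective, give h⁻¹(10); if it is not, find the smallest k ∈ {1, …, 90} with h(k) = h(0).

Recall: h is injective when h(a) = h(b) forces a = b.
Suppose h(a) = h(b) in ℤ/91ℤ. Then 80a + 51 ≡ 80b + 51 (mod 91), therefore 80(a − b) ≡ 0 (mod 91).
Since gcd(80, 91) = 1, 80 is invertible modulo 91, therefore a − b ≡ 0 (mod 91), i.e. a = b.
Hence h is injective.
We now compute 80⁻¹ mod 91 explicitly. Euclid's algorithm: 91 = 1·80 + 11, 80 = 7·11 + 3, 11 = 3·3 + 2, 3 = 1·2 + 1; back-substituting gives 1 = 33·80 − 29·91, so 80⁻¹ ≡ 33 (mod 91).
Since h is injective, we compute h⁻¹(10): solve 80x + 51 ≡ 10 (mod 91), i.e. 80x ≡ 50 (mod 91).
Multiplying by 80⁻¹ = 33 gives x ≡ 33·50 = 1650 = 18·91 + 12 ≡ 12 (mod 91).
Check: h(12) = 80·12 + 51 = 1011 = 11·91 + 10 ≡ 10 (mod 91).

12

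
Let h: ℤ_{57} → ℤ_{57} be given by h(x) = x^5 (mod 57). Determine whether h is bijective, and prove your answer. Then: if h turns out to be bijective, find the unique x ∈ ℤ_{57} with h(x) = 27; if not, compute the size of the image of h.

Computing x^5 mod 57 for each x (by repeated squaring, reducing mod 57 at every step), the values h(0), h(1), …, h(56) are: 0, 1, 32, 15, 55, 47, 24, 49, 50, 54, 22, 26, 27, 52, 29, 21, 4, 44, 18, 19, 20, 51, 34, 17, 9, 43, 11, 12, 16, 41, 45, 46, 14, 48, 40, 23, 6, 37, 38, 39, 13, 53, 36, 28, 5, 30, 31, 35, 3, 7, 8, 33, 10, 2, 42, 25, 56.
Every element of ℤ_{57} appears exactly once in this list, so h is a bijection, and in particular bijective.
Since h is bijective, we read off the preimage of 27 from the same table: h(12) = 27, so h⁻¹(27) = 12.

12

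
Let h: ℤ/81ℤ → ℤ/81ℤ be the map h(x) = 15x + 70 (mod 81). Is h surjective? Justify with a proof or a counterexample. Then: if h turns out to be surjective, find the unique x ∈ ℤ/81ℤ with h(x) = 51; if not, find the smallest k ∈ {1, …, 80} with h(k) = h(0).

27

Recall: h is surjective if every y in the codomain equals h(x) for some x in the domain.
Since gcd(15, 81) = 3, we have 15x ≡ 0 (mod 3) for all x, so h(x) ≡ 1 (mod 3).
But 0 ≢ 1 (mod 3), so 0 ∈ ℤ/81ℤ has no preimage. Hence h is not surjective.
Since h is not surjective, we find the least positive k with h(k) = h(0): this means 15k ≡ 0 (mod 81), i.e. 81 ∣ 15k. Since gcd(15, 81) = 3, dividing through by 3 this holds exactly when 27 ∣ 5k, and as gcd(5, 27) = 1, exactly when 27 ∣ k.
The smallest positive such k is 27.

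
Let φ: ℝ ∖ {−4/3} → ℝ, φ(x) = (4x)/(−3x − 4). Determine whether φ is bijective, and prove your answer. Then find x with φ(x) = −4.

If φ(x) = −4/3, cross-multiplying gives −3(4x) = 4(−3x − 4), which simplifies to 0 = −16 — false.  So −4/3 has no preimage and φ is not surjective.
Hence φ is not bijective.
Solving φ(x) = −4: cross-multiplying gives 4x = −4(−3x − 4), which rearranges to −8x = 16, so x = −2.

-2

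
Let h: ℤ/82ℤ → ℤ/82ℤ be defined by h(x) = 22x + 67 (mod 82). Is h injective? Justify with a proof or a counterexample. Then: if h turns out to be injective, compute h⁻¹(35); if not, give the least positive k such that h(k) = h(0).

By definition, h is injective when h(a) = h(b) forces a = b.
We have gcd(22, 82) = 2 > 1. Taking a = 0 and b = 41: h(0) = 67 and h(41) = 22·41 + 67 = 969 ≡ 67 (mod 82).
So h(0) = h(41) while 0 ≠ 41, therefore h is not injective.
Since h is not injective, we find the least positive k with h(k) = h(0): this means 22k ≡ 0 (mod 82), i.e. 82 ∣ 22k. Since gcd(22, 82) = 2, dividing through by 2 this holds exactly when 41 ∣ 11k, and as gcd(11, 41) = 1, exactly when 41 ∣ k.
The smallest positive such k is 41.

41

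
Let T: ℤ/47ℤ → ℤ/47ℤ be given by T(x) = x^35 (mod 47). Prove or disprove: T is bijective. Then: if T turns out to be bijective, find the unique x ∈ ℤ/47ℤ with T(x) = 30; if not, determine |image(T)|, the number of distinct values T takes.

40

Since 47 is prime, the nonzero elements of ℤ/47ℤ form a cyclic group of order 46.
As gcd(35, 46) = 1, raising to the 35th power is a bijection on this group: if s^35 ≡ t^35 then (st^{−1})^35 = 1, and the only element of order dividing gcd(35, 46) = 1 is 1, so s = t.
With T(0) = 0 this makes T injective on all of ℤ/47ℤ, hence bijective (finite equal-size domain and codomain). In particular T is bijective.
Since T is bijective, we find the preimage of 30. The inverse of x ↦ x^35 on (ℤ/47ℤ)^× is x ↦ x^25, because 35·25 = 875 = 19·46 + 1 ≡ 1 (mod 46) and x^{46} = 1 for x ≠ 0 (Fermat). So T⁻¹(30) = 30^25 mod 47.
Repeated squaring mod 47: 30^1 ≡ 30, 30^2 ≡ 30² = 900 ≡ 7, 30^4 ≡ 7² = 49 ≡ 2, 30^8 ≡ 2² = 4, 30^16 ≡ 4² = 16. Since 25 = 16 + 8 + 1, 30^25 ≡ 16·4·30: 16·4 = 64 ≡ 17, then 17·30 = 510 ≡ 40. So 30^25 ≡ 40 (mod 47).
Hence T⁻¹(30) = 40.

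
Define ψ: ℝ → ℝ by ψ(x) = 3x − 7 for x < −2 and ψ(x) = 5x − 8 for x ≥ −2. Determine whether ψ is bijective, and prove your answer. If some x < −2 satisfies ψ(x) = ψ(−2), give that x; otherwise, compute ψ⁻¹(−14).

Both pieces are strictly increasing (slopes 3 and 5), so each is injective on its own interval.
The left piece maps (−∞, −2) onto (−∞, −13); the right piece maps [−2, ∞) onto [−18, ∞).
These images overlap. In particular ψ(−2) = −18 (right piece), and solving 3x − 7 = −18 on the left piece gives x = −11/3 < −2.
So ψ(−11/3) = ψ(−2) with −11/3 ≠ −2, and ψ is not injective, hence not bijective. This x = −11/3 is the requested value below −2.

-11/3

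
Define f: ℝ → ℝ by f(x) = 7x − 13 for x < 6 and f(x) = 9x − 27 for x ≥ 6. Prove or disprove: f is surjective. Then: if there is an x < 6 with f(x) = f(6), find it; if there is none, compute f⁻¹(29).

40/7

Both pieces are strictly increasing (slopes 7 and 9), so each is injective on its own interval.
The left piece maps (−∞, 6) onto (−∞, 29); the right piece maps [6, ∞) onto [27, ∞).
The union (−∞, 29) ∪ [27, ∞) covers ℝ, so f is surjective.
For the follow-up: the images overlap, so an x < 6 with f(x) = f(6) exists. f(6) = 27; solving 7x − 13 = 27 for x < 6 gives x = (27 + 13)/7 = 40/7.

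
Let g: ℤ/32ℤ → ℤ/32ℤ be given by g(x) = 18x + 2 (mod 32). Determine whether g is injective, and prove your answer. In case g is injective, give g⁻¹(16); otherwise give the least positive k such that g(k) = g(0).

By definition, g is injective if g(u) = g(v) implies u = v.
We have gcd(18, 32) = 2 > 1. Taking u = 0 and v = 16: g(0) = 2 and g(16) = 18·16 + 2 = 290 ≡ 2 (mod 32).
So g(0) = g(16) while 0 ≠ 16, hence g is not injective.
Since g is not injective, we find the least positive k with g(k) = g(0): this means 18k ≡ 0 (mod 32), i.e. 32 ∣ 18k. Since gcd(18, 32) = 2, dividing through by 2 this holds exactly when 16 ∣ 9k, and as gcd(9, 16) = 1, exactly when 16 ∣ k.
The smallest positive such k is 16.

16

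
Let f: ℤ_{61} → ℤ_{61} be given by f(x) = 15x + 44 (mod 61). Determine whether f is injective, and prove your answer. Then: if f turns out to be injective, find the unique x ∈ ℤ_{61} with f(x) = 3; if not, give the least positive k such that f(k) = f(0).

By definition, injectivity means: for all u, v in the domain, f(u) = f(v) implies u = v.
If f(u) = f(v), then 15u ≡ 15v (mod 61). Because gcd(15, 61) = 1, we may cancel 15 to get u ≡ v (mod 61).
Hence f is injective.
We now compute 15⁻¹ mod 61 explicitly. Euclid's algorithm: 61 = 4·15 + 1; back-substituting gives 1 = 57·15 − 14·61, so 15⁻¹ ≡ 57 (mod 61).
Since f is injective, we compute f⁻¹(3): solve 15x + 44 ≡ 3 (mod 61), i.e. 15x ≡ 20 (mod 61).
Multiplying by 15⁻¹ = 57 gives x ≡ 57·20 = 1140 = 18·61 + 42 ≡ 42 (mod 61).
Check: f(42) = 15·42 + 44 = 674 = 11·61 + 3 ≡ 3 (mod 61).

42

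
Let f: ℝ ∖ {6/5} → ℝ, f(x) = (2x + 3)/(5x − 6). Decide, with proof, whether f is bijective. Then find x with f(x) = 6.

If f(x) = 2/5, cross-multiplying gives 5(2x + 3) = 2(5x − 6), which simplifies to 15 = −12 — false.  So 2/5 has no preimage and f is not surjective.
So f is not bijective.
Solving f(x) = 6: cross-multiplying gives 2x + 3 = 6(5x − 6), which rearranges to −28x = −39, so x = 39/28.

39/28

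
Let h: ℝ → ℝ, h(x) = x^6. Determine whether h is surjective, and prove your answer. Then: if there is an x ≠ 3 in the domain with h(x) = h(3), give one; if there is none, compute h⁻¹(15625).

-3

Since 6 is even, x^6 ≥ 0 for all x ∈ ℝ, so −1 ∈ ℝ has no preimage. Hence h is not surjective.
For the follow-up, such an x exists: taking x = −3 ∈ ℝ gives h(−3) = 729 = h(3) with −3 ≠ 3.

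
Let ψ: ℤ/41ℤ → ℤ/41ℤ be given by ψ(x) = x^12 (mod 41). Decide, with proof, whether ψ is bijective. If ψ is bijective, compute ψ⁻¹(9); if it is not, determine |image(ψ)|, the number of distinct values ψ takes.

11

ψ(4): Repeated squaring mod 41: 4^1 ≡ 4, 4^2 ≡ 4² = 16, 4^4 ≡ 16² = 256 ≡ 10, 4^8 ≡ 10² = 100 ≡ 18. Since 12 = 8 + 4, 4^12 ≡ 18·10: 18·10 = 180 ≡ 16. So 4^12 ≡ 16 (mod 41).
ψ(5): Repeated squaring mod 41: 5^1 ≡ 5, 5^2 ≡ 5² = 25, 5^4 ≡ 25² = 625 ≡ 10, 5^8 ≡ 10² = 100 ≡ 18. Since 12 = 8 + 4, 5^12 ≡ 18·10: 18·10 = 180 ≡ 16. So 5^12 ≡ 16 (mod 41).
So ψ(4) = ψ(5) = 16 while 4 ≠ 5, so ψ is not injective, hence not bijective.
Since ψ is not bijective, we determine |image(ψ)|. Computing x^12 mod 41 for each x (by repeated squaring, reducing mod 41 at every step), the values ψ(0), ψ(1), …, ψ(40) are: 0, 1, 37, 40, 16, 16, 4, 31, 18, 1, 18, 23, 25, 4, 40, 25, 10, 23, 37, 31, 10, 10, 31, 37, 23, 10, 25, 40, 4, 25, 23, 18, 1, 18, 31, 4, 16, 16, 40, 37, 1.
The distinct values are {0, 1, 4, 10, 16, 18, 23, 25, 31, 37, 40}; there are 11 of them.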